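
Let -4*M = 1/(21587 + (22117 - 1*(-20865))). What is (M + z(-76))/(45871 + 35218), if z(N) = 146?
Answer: 37708295/20943342564 ≈ 0.0018005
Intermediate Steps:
M = -1/258276 (M = -1/(4*(21587 + (22117 - 1*(-20865)))) = -1/(4*(21587 + (22117 + 20865))) = -1/(4*(21587 + 42982)) = -¼/64569 = -¼*1/64569 = -1/258276 ≈ -3.8718e-6)
(M + z(-76))/(45871 + 35218) = (-1/258276 + 146)/(45871 + 35218) = (37708295/258276)/81089 = (37708295/258276)*(1/81089) = 37708295/20943342564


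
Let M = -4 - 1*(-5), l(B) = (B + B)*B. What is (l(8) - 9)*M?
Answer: 119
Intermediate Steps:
l(B) = 2*B² (l(B) = (2*B)*B = 2*B²)
M = 1 (M = -4 + 5 = 1)
(l(8) - 9)*M = (2*8² - 9)*1 = (2*64 - 9)*1 = (128 - 9)*1 = 119*1 = 119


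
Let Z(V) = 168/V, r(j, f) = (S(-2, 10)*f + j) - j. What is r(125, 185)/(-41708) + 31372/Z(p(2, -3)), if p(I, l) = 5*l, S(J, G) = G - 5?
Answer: -817796085/291956 ≈ -2801.1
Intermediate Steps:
S(J, G) = -5 + G
r(j, f) = 5*f (r(j, f) = ((-5 + 10)*f + j) - j = (5*f + j) - j = (j + 5*f) - j = 5*f)
r(125, 185)/(-41708) + 31372/Z(p(2, -3)) = (5*185)/(-41708) + 31372/((168/((5*(-3))))) = 925*(-1/41708) + 31372/((168/(-15))) = -925/41708 + 31372/((168*(-1/15))) = -925/41708 + 31372/(-56/5) = -925/41708 + 31372*(-5/56) = -925/41708 - 39215/14 = -817796085/291956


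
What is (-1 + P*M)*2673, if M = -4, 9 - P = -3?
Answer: -130977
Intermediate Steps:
P = 12 (P = 9 - 1*(-3) = 9 + 3 = 12)
(-1 + P*M)*2673 = (-1 + 12*(-4))*2673 = (-1 - 48)*2673 = -49*2673 = -130977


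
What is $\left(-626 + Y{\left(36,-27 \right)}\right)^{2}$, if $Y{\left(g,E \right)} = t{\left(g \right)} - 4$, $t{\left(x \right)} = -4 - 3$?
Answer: $405769$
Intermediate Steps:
$t{\left(x \right)} = -7$
$Y{\left(g,E \right)} = -11$ ($Y{\left(g,E \right)} = -7 - 4 = -11$)
$\left(-626 + Y{\left(36,-27 \right)}\right)^{2} = \left(-626 - 11\right)^{2} = \left(-637\right)^{2} = 405769$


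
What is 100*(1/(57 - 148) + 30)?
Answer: 272900/91 ≈ 2998.9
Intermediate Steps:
100*(1/(57 - 148) + 30) = 100*(1/(-91) + 30) = 100*(-1/91 + 30) = 100*(2729/91) = 272900/91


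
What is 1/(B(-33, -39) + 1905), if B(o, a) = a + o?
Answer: 1/1833 ≈ 0.00054555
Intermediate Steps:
1/(B(-33, -39) + 1905) = 1/((-39 - 33) + 1905) = 1/(-72 + 1905) = 1/1833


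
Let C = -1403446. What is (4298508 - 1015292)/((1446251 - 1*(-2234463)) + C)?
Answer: 820804/569317 ≈ 1.4417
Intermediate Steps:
(4298508 - 1015292)/((1446251 - 1*(-2234463)) + C) = (4298508 - 1015292)/((1446251 - 1*(-2234463)) - 1403446) = 3283216/((1446251 + 2234463) - 1403446) = 3283216/(3680714 - 1403446) = 3283216/2277268 = 3283216*(1/2277268) = 820804/569317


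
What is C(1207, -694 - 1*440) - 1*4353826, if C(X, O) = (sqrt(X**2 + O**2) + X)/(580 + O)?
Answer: -2412020811/554 - sqrt(2742805)/554 ≈ -4.3538e+6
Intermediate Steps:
C(X, O) = (X + sqrt(O**2 + X**2))/(580 + O) (C(X, O) = (sqrt(O**2 + X**2) + X)/(580 + O) = (X + sqrt(O**2 + X**2))/(580 + O))
C(1207, -694 - 1*440) - 1*4353826 = (1207 + sqrt((-694 - 1*440)**2 + 1207**2))/(580 + (-694 - 1*440)) - 1*4353826 = (1207 + sqrt((-694 - 440)**2 + 1456849))/(580 + (-694 - 440)) - 4353826 = (1207 + sqrt((-1134)**2 + 1456849))/(580 - 1134) - 4353826 = (1207 + sqrt(1285956 + 1456849))/(-554) - 4353826 = -(1207 + sqrt(2742805))/554 - 4353826 = (-1207/554 - sqrt(2742805)/554) - 4353826 = -2412020811/554 - sqrt(2742805)/554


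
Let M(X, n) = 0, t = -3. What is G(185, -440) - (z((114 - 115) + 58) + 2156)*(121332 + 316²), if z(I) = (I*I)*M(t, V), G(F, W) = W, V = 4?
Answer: -476881768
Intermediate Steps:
z(I) = 0 (z(I) = (I*I)*0 = I²*0 = 0)
G(185, -440) - (z((114 - 115) + 58) + 2156)*(121332 + 316²) = -440 - (0 + 2156)*(121332 + 316²) = -440 - 2156*(121332 + 99856) = -440 - 2156*221188 = -440 - 1*476881328 = -440 - 476881328 = -476881768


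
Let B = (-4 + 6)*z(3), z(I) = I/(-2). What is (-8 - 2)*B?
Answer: 30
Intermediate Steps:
z(I) = -I/2 (z(I) = I*(-½) = -I/2)
B = -3 (B = (-4 + 6)*(-½*3) = 2*(-3/2) = -3)
(-8 - 2)*B = (-8 - 2)*(-3) = -10*(-3) = 30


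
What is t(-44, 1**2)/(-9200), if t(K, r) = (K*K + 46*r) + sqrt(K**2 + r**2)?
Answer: -991/4600 - sqrt(1937)/9200 ≈ -0.22022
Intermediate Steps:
t(K, r) = K**2 + sqrt(K**2 + r**2) + 46*r (t(K, r) = (K**2 + 46*r) + sqrt(K**2 + r**2) = K**2 + sqrt(K**2 + r**2) + 46*r)
t(-44, 1**2)/(-9200) = ((-44)**2 + sqrt((-44)**2 + (1**2)**2) + 46*1**2)/(-9200) = (1936 + sqrt(1936 + 1**2) + 46*1)*(-1/9200) = (1936 + sqrt(1936 + 1) + 46)*(-1/9200) = (1936 + sqrt(1937) + 46)*(-1/9200) = (1982 + sqrt(1937))*(-1/9200) = -991/4600 - sqrt(1937)/9200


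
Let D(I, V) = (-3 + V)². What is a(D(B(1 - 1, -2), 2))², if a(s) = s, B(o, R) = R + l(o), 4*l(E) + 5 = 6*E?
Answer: 1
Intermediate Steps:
l(E) = -5/4 + 3*E/2 (l(E) = -5/4 + (6*E)/4 = -5/4 + 3*E/2)
B(o, R) = -5/4 + R + 3*o/2 (B(o, R) = R + (-5/4 + 3*o/2) = -5/4 + R + 3*o/2)
a(D(B(1 - 1, -2), 2))² = ((-3 + 2)²)² = ((-1)²)² = 1² = 1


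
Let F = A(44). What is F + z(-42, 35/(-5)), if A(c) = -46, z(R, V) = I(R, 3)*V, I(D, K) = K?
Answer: -67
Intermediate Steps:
z(R, V) = 3*V
F = -46
F + z(-42, 35/(-5)) = -46 + 3*(35/(-5)) = -46 + 3*(35*(-1/5)) = -46 + 3*(-7) = -46 - 21 = -67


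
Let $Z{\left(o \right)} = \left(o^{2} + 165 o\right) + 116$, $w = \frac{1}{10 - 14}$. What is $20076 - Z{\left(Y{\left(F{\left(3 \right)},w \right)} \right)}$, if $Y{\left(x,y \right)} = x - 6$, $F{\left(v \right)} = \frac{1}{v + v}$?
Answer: $\frac{751985}{36} \approx 20888.0$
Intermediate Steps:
$w = - \frac{1}{4}$ ($w = \frac{1}{-4} = - \frac{1}{4} \approx -0.25$)
$F{\left(v \right)} = \frac{1}{2 v}$
$Y{\left(x,y \right)} = -6 + x$ ($Y{\left(x,y \right)} = x - 6 = -6 + x$)
$Z{\left(o \right)} = 116 + o^{2} + 165 o$
$20076 - Z{\left(Y{\left(F{\left(3 \right)},w \right)} \right)} = 20076 - \left(116 + \left(-6 + \frac{1}{2 \cdot 3}\right)^{2} + 165 \left(-6 + \frac{1}{2 \cdot 3}\right)\right) = 20076 - \left(116 + \left(-6 + \frac{1}{2} \cdot \frac{1}{3}\right)^{2} + 165 \left(-6 + \frac{1}{2} \cdot \frac{1}{3}\right)\right) = 20076 - \left(116 + \left(-6 + \frac{1}{6}\right)^{2} + 165 \left(-6 + \frac{1}{6}\right)\right) = 20076 - \left(116 + \left(- \frac{35}{6}\right)^{2} + 165 \left(- \frac{35}{6}\right)\right) = 20076 - \left(116 + \frac{1225}{36} - \frac{1925}{2}\right) = 20076 - - \frac{29249}{36} = 20076 + \frac{29249}{36} = \frac{751985}{36}$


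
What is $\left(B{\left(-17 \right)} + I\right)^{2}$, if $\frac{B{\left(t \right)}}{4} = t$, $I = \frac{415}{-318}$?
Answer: $\frac{485717521}{101124} \approx 4803.2$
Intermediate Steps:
$I = - \frac{415}{318}$ ($I = 415 \left(- \frac{1}{318}\right) = - \frac{415}{318} \approx -1.305$)
$B{\left(t \right)} = 4 t$
$\left(B{\left(-17 \right)} + I\right)^{2} = \left(4 \left(-17\right) - \frac{415}{318}\right)^{2} = \left(-68 - \frac{415}{318}\right)^{2} = \left(- \frac{22039}{318}\right)^{2} = \frac{485717521}{101124}$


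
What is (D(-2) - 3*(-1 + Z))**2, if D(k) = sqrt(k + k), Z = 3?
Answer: 32 - 24*I ≈ 32.0 - 24.0*I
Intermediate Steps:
D(k) = sqrt(2)*sqrt(k) (D(k) = sqrt(2*k) = sqrt(2)*sqrt(k))
(D(-2) - 3*(-1 + Z))**2 = (sqrt(2)*sqrt(-2) - 3*(-1 + 3))**2 = (sqrt(2)*(I*sqrt(2)) - 3*2)**2 = (2*I - 6)**2 = (-6 + 2*I)**2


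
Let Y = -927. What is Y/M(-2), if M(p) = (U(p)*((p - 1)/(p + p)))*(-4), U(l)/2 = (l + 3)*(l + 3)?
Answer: 309/2 ≈ 154.50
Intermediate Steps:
U(l) = 2*(3 + l)² (U(l) = 2*((l + 3)*(l + 3)) = 2*((3 + l)*(3 + l)) = 2*(3 + l)²)
M(p) = -4*(3 + p)²*(-1 + p)/p (M(p) = ((2*(3 + p)²)*((p - 1)/(p + p)))*(-4) = ((2*(3 + p)²)*((-1 + p)/((2*p))))*(-4) = ((2*(3 + p)²)*((-1 + p)*(1/(2*p))))*(-4) = ((2*(3 + p)²)*((-1 + p)/(2*p)))*(-4) = ((3 + p)²*(-1 + p)/p)*(-4) = -4*(3 + p)²*(-1 + p)/p)
Y/M(-2) = -927*(-1/(2*(1 - 1*(-2))*(3 - 2)²)) = -927*(-1/(2*(1 + 2))) = -927/(4*(-½)*1*3) = -927/(-6) = -927*(-⅙) = 309/2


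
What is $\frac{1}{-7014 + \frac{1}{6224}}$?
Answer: $- \frac{6224}{43655135} \approx -0.00014257$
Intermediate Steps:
$\frac{1}{-7014 + \frac{1}{6224}} = \frac{1}{- \frac{43655135}{6224}} = - \frac{6224}{43655135}$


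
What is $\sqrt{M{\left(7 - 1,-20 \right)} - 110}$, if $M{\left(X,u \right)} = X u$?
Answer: $i \sqrt{230} \approx 15.166 i$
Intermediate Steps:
$\sqrt{M{\left(7 - 1,-20 \right)} - 110} = \sqrt{\left(7 - 1\right) \left(-20\right) - 110} = \sqrt{6 \left(-20\right) - 110} = \sqrt{-120 - 110} = \sqrt{-230} = i \sqrt{230}$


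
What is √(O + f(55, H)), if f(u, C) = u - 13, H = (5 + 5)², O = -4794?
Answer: 12*I*√33 ≈ 68.935*I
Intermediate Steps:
H = 100 (H = 10² = 100)
f(u, C) = -13 + u
√(O + f(55, H)) = √(-4794 + (-13 + 55)) = √(-4794 + 42) = √(-4752) = 12*I*√33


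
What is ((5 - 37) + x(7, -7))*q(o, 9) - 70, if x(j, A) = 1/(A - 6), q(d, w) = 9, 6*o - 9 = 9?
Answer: -4663/13 ≈ -358.69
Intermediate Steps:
o = 3 (o = 3/2 + (⅙)*9 = 3/2 + 3/2 = 3)
x(j, A) = 1/(-6 + A)
((5 - 37) + x(7, -7))*q(o, 9) - 70 = ((5 - 37) + 1/(-6 - 7))*9 - 70 = (-32 + 1/(-13))*9 - 70 = (-32 - 1/13)*9 - 70 = -417/13*9 - 70 = -3753/13 - 70 = -4663/13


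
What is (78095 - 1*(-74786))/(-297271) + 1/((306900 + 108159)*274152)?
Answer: -17396215088465537/33826245613592328 ≈ -0.51428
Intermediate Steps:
(78095 - 1*(-74786))/(-297271) + 1/((306900 + 108159)*274152) = (78095 + 74786)*(-1/297271) + (1/274152)/415059 = 152881*(-1/297271) + (1/415059)*(1/274152) = -152881/297271 + 1/113789254968 = -17396215088465537/33826245613592328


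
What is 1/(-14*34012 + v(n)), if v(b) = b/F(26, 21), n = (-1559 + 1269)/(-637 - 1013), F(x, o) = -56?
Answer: -9240/4399792349 ≈ -2.1001e-6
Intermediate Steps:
n = 29/165 (n = -290/(-1650) = -290*(-1/1650) = 29/165 ≈ 0.17576)
v(b) = -b/56 (v(b) = b/(-56) = b*(-1/56) = -b/56)
1/(-14*34012 + v(n)) = 1/(-14*34012 - 1/56*29/165) = 1/(-476168 - 29/9240) = 1/(-4399792349/9240) = -9240/4399792349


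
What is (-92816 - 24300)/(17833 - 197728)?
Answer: 1748/2685 ≈ 0.65102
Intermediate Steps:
(-92816 - 24300)/(17833 - 197728) = -117116/(-179895) = -117116*(-1/179895) = 1748/2685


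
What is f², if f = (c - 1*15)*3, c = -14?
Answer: 7569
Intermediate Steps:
f = -87 (f = (-14 - 1*15)*3 = (-14 - 15)*3 = -29*3 = -87)
f² = (-87)² = 7569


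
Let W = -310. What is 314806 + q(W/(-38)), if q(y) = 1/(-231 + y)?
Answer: 1332888585/4234 ≈ 3.1481e+5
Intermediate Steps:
314806 + q(W/(-38)) = 314806 + 1/(-231 - 310/(-38)) = 314806 + 1/(-231 - 310*(-1/38)) = 314806 + 1/(-231 + 155/19) = 314806 + 1/(-4234/19) = 314806 - 19/4234 = 1332888585/4234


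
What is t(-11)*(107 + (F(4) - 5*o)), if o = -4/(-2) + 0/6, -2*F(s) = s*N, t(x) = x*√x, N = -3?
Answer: -1133*I*√11 ≈ -3757.7*I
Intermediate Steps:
t(x) = x^(3/2)
F(s) = 3*s/2 (F(s) = -s*(-3)/2 = -(-3)*s/2 = 3*s/2)
o = 2 (o = -4*(-½) + 0*(⅙) = 2 + 0 = 2)
t(-11)*(107 + (F(4) - 5*o)) = (-11)^(3/2)*(107 + ((3/2)*4 - 5*2)) = (-11*I*√11)*(107 + (6 - 10)) = (-11*I*√11)*(107 - 4) = -11*I*√11*103 = -1133*I*√11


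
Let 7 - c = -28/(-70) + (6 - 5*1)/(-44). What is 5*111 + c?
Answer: 123557/220 ≈ 561.62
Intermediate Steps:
c = 1457/220 (c = 7 - (-28/(-70) + (6 - 5*1)/(-44)) = 7 - (-28*(-1/70) + (6 - 5)*(-1/44)) = 7 - (⅖ + 1*(-1/44)) = 7 - (⅖ - 1/44) = 7 - 1*83/220 = 7 - 83/220 = 1457/220 ≈ 6.6227)
5*111 + c = 5*111 + 1457/220 = 555 + 1457/220 = 123557/220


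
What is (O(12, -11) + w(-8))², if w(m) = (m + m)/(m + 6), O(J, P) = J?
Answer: 400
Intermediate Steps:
w(m) = 2*m/(6 + m) (w(m) = (2*m)/(6 + m) = 2*m/(6 + m))
(O(12, -11) + w(-8))² = (12 + 2*(-8)/(6 - 8))² = (12 + 2*(-8)/(-2))² = (12 + 2*(-8)*(-½))² = (12 + 8)² = 20² = 400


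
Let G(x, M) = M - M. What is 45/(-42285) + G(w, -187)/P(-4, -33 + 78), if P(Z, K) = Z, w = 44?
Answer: -3/2819 ≈ -0.0010642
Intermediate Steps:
G(x, M) = 0
45/(-42285) + G(w, -187)/P(-4, -33 + 78) = 45/(-42285) + 0/(-4) = 45*(-1/42285) + 0*(-¼) = -3/2819 + 0 = -3/2819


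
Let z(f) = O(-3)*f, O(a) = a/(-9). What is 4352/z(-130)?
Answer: -6528/65 ≈ -100.43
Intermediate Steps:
O(a) = -a/9 (O(a) = a*(-1/9) = -a/9)
z(f) = f/3 (z(f) = (-1/9*(-3))*f = f/3)
4352/z(-130) = 4352/(((1/3)*(-130))) = 4352/(-130/3) = 4352*(-3/130) = -6528/65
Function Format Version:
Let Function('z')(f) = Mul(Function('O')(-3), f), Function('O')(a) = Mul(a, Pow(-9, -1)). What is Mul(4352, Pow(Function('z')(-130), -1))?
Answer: Rational(-6528, 65) ≈ -100.43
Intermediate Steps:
Function('O')(a) = Mul(Rational(-1, 9), a) (Function('O')(a) = Mul(a, Rational(-1, 9)) = Mul(Rational(-1, 9), a))
Function('z')(f) = Mul(Rational(1, 3), f) (Function('z')(f) = Mul(Mul(Rational(-1, 9), -3), f) = Mul(Rational(1, 3), f))
Mul(4352, Pow(Function('z')(-130), -1)) = Mul(4352, Pow(Mul(Rational(1, 3), -130), -1)) = Mul(4352, Pow(Rational(-130, 3), -1)) = Mul(4352, Rational(-3, 130)) = Rational(-6528, 65)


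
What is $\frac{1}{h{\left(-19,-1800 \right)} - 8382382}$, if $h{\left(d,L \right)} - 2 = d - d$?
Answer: $- \frac{1}{8382380} \approx -1.193 \cdot 10^{-7}$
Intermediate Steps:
$h{\left(d,L \right)} = 2$ ($h{\left(d,L \right)} = 2 + \left(d - d\right) = 2 + 0 = 2$)
$\frac{1}{h{\left(-19,-1800 \right)} - 8382382} = \frac{1}{2 - 8382382} = \frac{1}{-8382380} = - \frac{1}{8382380}$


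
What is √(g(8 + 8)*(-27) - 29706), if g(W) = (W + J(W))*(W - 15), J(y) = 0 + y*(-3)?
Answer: I*√28842 ≈ 169.83*I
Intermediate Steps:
J(y) = -3*y (J(y) = 0 - 3*y = -3*y)
g(W) = -2*W*(-15 + W) (g(W) = (W - 3*W)*(W - 15) = (-2*W)*(-15 + W) = -2*W*(-15 + W))
√(g(8 + 8)*(-27) - 29706) = √((2*(8 + 8)*(15 - (8 + 8)))*(-27) - 29706) = √((2*16*(15 - 1*16))*(-27) - 29706) = √((2*16*(15 - 16))*(-27) - 29706) = √((2*16*(-1))*(-27) - 29706) = √(-32*(-27) - 29706) = √(864 - 29706) = √(-28842) = I*√28842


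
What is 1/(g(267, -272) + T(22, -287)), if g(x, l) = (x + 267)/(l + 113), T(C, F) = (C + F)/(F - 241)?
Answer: -27984/79939 ≈ -0.35007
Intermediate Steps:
T(C, F) = (C + F)/(-241 + F)
g(x, l) = (267 + x)/(113 + l)
1/(g(267, -272) + T(22, -287)) = 1/((267 + 267)/(113 - 272) + (22 - 287)/(-241 - 287)) = 1/(534/(-159) - 265/(-528)) = 1/(-1/159*534 - 1/528*(-265)) = 1/(-178/53 + 265/528) = 1/(-79939/27984) = -27984/79939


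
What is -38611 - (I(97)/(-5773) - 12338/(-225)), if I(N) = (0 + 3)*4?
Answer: -50224017749/1298925 ≈ -38666.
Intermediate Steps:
I(N) = 12 (I(N) = 3*4 = 12)
-38611 - (I(97)/(-5773) - 12338/(-225)) = -38611 - (12/(-5773) - 12338/(-225)) = -38611 - (12*(-1/5773) - 12338*(-1/225)) = -38611 - (-12/5773 + 12338/225) = -38611 - 1*71224574/1298925 = -38611 - 71224574/1298925 = -50224017749/1298925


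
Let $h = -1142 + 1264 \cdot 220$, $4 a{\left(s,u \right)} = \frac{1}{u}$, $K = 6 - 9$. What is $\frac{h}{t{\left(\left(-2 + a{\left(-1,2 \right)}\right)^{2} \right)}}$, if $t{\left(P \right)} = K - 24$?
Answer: $- \frac{276938}{27} \approx -10257.0$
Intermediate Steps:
$K = -3$ ($K = 6 - 9 = -3$)
$a{\left(s,u \right)} = \frac{1}{4 u}$
$h = 276938$ ($h = -1142 + 278080 = 276938$)
$t{\left(P \right)} = -27$ ($t{\left(P \right)} = -3 - 24 = -27$)
$\frac{h}{t{\left(\left(-2 + a{\left(-1,2 \right)}\right)^{2} \right)}} = \frac{276938}{-27} = 276938 \left(- \frac{1}{27}\right) = - \frac{276938}{27}$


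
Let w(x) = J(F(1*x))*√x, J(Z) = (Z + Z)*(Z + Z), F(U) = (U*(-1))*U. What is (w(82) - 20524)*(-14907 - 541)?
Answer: 317054752 - 2793750779392*√82 ≈ -2.5298e+13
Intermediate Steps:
F(U) = -U² (F(U) = (-U)*U = -U²)
J(Z) = 4*Z² (J(Z) = (2*Z)*(2*Z) = 4*Z²)
w(x) = 4*x^(9/2) (w(x) = (4*(-(1*x)²)²)*√x = (4*(-x²)²)*√x = (4*x⁴)*√x = 4*x^(9/2))
(w(82) - 20524)*(-14907 - 541) = (4*82^(9/2) - 20524)*(-14907 - 541) = (4*(45212176*√82) - 20524)*(-15448) = (180848704*√82 - 20524)*(-15448) = (-20524 + 180848704*√82)*(-15448) = 317054752 - 2793750779392*√82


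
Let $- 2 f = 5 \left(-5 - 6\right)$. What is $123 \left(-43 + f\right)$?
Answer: $- \frac{3813}{2} \approx -1906.5$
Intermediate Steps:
$f = \frac{55}{2}$ ($f = - \frac{5 \left(-5 - 6\right)}{2} = - \frac{5 \left(-11\right)}{2} = \left(- \frac{1}{2}\right) \left(-55\right) = \frac{55}{2} \approx 27.5$)
$123 \left(-43 + f\right) = 123 \left(-43 + \frac{55}{2}\right) = 123 \left(- \frac{31}{2}\right) = - \frac{3813}{2}$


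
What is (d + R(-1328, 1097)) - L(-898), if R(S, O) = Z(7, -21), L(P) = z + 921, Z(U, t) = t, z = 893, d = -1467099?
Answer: -1468934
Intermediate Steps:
L(P) = 1814 (L(P) = 893 + 921 = 1814)
R(S, O) = -21
(d + R(-1328, 1097)) - L(-898) = (-1467099 - 21) - 1*1814 = -1467120 - 1814 = -1468934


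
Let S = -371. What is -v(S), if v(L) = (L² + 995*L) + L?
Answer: 231875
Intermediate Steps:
v(L) = L² + 996*L
-v(S) = -(-371)*(996 - 371) = -(-371)*625 = -1*(-231875) = 231875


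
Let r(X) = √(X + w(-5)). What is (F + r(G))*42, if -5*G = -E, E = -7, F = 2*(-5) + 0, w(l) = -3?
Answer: -420 + 42*I*√110/5 ≈ -420.0 + 88.1*I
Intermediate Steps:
F = -10 (F = -10 + 0 = -10)
G = -7/5 (G = -(-1)*(-7)/5 = -⅕*7 = -7/5 ≈ -1.4000)
r(X) = √(-3 + X) (r(X) = √(X - 3) = √(-3 + X))
(F + r(G))*42 = (-10 + √(-3 - 7/5))*42 = (-10 + √(-22/5))*42 = (-10 + I*√110/5)*42 = -420 + 42*I*√110/5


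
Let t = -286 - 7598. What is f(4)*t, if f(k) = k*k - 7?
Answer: -70956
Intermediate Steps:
t = -7884
f(k) = -7 + k² (f(k) = k² - 7 = -7 + k²)
f(4)*t = (-7 + 4²)*(-7884) = (-7 + 16)*(-7884) = 9*(-7884) = -70956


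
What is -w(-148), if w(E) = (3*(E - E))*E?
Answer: 0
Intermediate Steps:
w(E) = 0 (w(E) = (3*0)*E = 0*E = 0)
-w(-148) = -1*0 = 0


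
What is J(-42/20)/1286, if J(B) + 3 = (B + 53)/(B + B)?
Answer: -635/54012 ≈ -0.011757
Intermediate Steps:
J(B) = -3 + (53 + B)/(2*B) (J(B) = -3 + (B + 53)/(B + B) = -3 + (53 + B)/((2*B)) = -3 + (53 + B)*(1/(2*B)) = -3 + (53 + B)/(2*B))
J(-42/20)/1286 = ((53 - (-210)/20)/(2*((-42/20))))/1286 = ((53 - (-210)/20)/(2*((-42*1/20))))*(1/1286) = ((53 - 5*(-21/10))/(2*(-21/10)))*(1/1286) = ((1/2)*(-10/21)*(53 + 21/2))*(1/1286) = ((1/2)*(-10/21)*(127/2))*(1/1286) = -635/42*1/1286 = -635/54012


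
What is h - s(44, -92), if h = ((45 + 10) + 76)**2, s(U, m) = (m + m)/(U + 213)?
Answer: 4410561/257 ≈ 17162.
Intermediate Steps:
s(U, m) = 2*m/(213 + U) (s(U, m) = (2*m)/(213 + U) = 2*m/(213 + U))
h = 17161 (h = (55 + 76)**2 = 131**2 = 17161)
h - s(44, -92) = 17161 - 2*(-92)/(213 + 44) = 17161 - 2*(-92)/257 = 17161 - 1*(-184/257) = 17161 + 184/257 = 4410561/257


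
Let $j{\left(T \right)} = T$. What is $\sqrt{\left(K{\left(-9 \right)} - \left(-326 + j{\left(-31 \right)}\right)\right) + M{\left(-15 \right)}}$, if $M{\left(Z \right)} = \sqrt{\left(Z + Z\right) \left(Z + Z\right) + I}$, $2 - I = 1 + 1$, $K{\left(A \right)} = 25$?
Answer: $2 \sqrt{103} \approx 20.298$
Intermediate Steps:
$I = 0$ ($I = 2 - \left(1 + 1\right) = 2 - 2 = 0$)
$M{\left(Z \right)} = 2 \sqrt{Z^{2}}$ ($M{\left(Z \right)} = \sqrt{\left(Z + Z\right) \left(Z + Z\right) + 0} = \sqrt{2 Z 2 Z + 0} = \sqrt{4 Z^{2} + 0} = \sqrt{4 Z^{2}} = 2 \sqrt{Z^{2}}$)
$\sqrt{\left(K{\left(-9 \right)} - \left(-326 + j{\left(-31 \right)}\right)\right) + M{\left(-15 \right)}} = \sqrt{\left(25 + \left(326 - -31\right)\right) + 2 \sqrt{\left(-15\right)^{2}}} = \sqrt{\left(25 + \left(326 + 31\right)\right) + 2 \sqrt{225}} = \sqrt{\left(25 + 357\right) + 2 \cdot 15} = \sqrt{382 + 30} = \sqrt{412} = 2 \sqrt{103}$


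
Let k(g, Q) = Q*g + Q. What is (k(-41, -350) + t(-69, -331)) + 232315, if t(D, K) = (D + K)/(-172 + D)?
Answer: 59362315/241 ≈ 2.4632e+5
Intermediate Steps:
t(D, K) = (D + K)/(-172 + D)
k(g, Q) = Q + Q*g
(k(-41, -350) + t(-69, -331)) + 232315 = (-350*(1 - 41) + (-69 - 331)/(-172 - 69)) + 232315 = (-350*(-40) - 400/(-241)) + 232315 = (14000 - 1/241*(-400)) + 232315 = (14000 + 400/241) + 232315 = 3374400/241 + 232315 = 59362315/241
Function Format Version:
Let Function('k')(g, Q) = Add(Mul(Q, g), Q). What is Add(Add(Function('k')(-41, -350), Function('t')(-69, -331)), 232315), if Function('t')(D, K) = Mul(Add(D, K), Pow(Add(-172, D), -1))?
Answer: Rational(59362315, 241) ≈ 2.4632e+5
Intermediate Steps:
Function('t')(D, K) = Mul(Pow(Add(-172, D), -1), Add(D, K))
Function('k')(g, Q) = Add(Q, Mul(Q, g))
Add(Add(Function('k')(-41, -350), Function('t')(-69, -331)), 232315) = Add(Add(Mul(-350, Add(1, -41)), Mul(Pow(Add(-172, -69), -1), Add(-69, -331))), 232315) = Add(Add(Mul(-350, -40), Mul(Pow(-241, -1), -400)), 232315) = Add(Add(14000, Mul(Rational(-1, 241), -400)), 232315) = Add(Add(14000, Rational(400, 241)), 232315) = Add(Rational(3374400, 241), 232315) = Rational(59362315, 241)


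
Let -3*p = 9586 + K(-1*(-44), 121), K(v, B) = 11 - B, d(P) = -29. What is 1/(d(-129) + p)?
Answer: -3/9563 ≈ -0.00031371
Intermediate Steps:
p = -9476/3 (p = -(9586 + (11 - 1*121))/3 = -(9586 + (11 - 121))/3 = -(9586 - 110)/3 = -⅓*9476 = -9476/3 ≈ -3158.7)
1/(d(-129) + p) = 1/(-29 - 9476/3) = 1/(-9563/3) = -3/9563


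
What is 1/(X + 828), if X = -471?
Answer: 1/357 ≈ 0.0028011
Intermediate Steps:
1/(X + 828) = 1/(-471 + 828) = 1/357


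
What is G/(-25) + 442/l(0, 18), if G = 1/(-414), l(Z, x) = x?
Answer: 28239/1150 ≈ 24.556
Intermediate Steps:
G = -1/414 ≈ -0.0024155
G/(-25) + 442/l(0, 18) = -1/414/(-25) + 442/18 = -1/414*(-1/25) + 442*(1/18) = 1/10350 + 221/9 = 28239/1150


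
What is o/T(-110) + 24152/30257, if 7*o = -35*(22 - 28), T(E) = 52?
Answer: 1081807/786682 ≈ 1.3752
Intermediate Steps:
o = 30 (o = (-35*(22 - 28))/7 = (-35*(-6))/7 = (⅐)*210 = 30)
o/T(-110) + 24152/30257 = 30/52 + 24152/30257 = 30*(1/52) + 24152*(1/30257) = 15/26 + 24152/30257 = 1081807/786682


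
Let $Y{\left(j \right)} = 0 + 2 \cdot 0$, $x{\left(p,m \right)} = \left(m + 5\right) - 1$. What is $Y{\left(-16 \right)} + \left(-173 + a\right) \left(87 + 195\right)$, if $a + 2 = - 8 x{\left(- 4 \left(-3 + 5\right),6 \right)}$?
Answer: $-71910$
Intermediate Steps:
$x{\left(p,m \right)} = 4 + m$ ($x{\left(p,m \right)} = \left(5 + m\right) - 1 = 4 + m$)
$Y{\left(j \right)} = 0$ ($Y{\left(j \right)} = 0 + 0 = 0$)
$a = -82$ ($a = -2 - 8 \left(4 + 6\right) = -2 - 80 = -82$)
$Y{\left(-16 \right)} + \left(-173 + a\right) \left(87 + 195\right) = 0 + \left(-173 - 82\right) \left(87 + 195\right) = 0 - 71910 = -71910$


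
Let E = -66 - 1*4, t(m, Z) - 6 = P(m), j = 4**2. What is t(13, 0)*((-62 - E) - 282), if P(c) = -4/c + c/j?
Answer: -185361/104 ≈ -1782.3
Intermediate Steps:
j = 16
P(c) = -4/c + c/16
t(m, Z) = 6 - 4/m + m/16 (t(m, Z) = 6 + (-4/m + m/16) = 6 - 4/m + m/16)
E = -70 (E = -66 - 4 = -70)
t(13, 0)*((-62 - E) - 282) = (6 - 4/13 + (1/16)*13)*((-62 - 1*(-70)) - 282) = (6 - 4*1/13 + 13/16)*((-62 + 70) - 282) = (6 - 4/13 + 13/16)*(8 - 282) = (1353/208)*(-274) = -185361/104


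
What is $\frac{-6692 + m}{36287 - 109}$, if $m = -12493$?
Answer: $- \frac{19185}{36178} \approx -0.53029$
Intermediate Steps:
$\frac{-6692 + m}{36287 - 109} = \frac{-6692 - 12493}{36287 - 109} = - \frac{19185}{36287 - 109} = - \frac{19185}{36178}$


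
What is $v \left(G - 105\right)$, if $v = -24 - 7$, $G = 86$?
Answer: $589$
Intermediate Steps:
$v = -31$
$v \left(G - 105\right) = - 31 \left(86 - 105\right) = \left(-31\right) \left(-19\right) = 589$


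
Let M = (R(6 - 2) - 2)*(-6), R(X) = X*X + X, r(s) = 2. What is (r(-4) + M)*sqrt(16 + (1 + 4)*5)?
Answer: -106*sqrt(41) ≈ -678.73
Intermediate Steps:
R(X) = X + X**2 (R(X) = X**2 + X = X + X**2)
M = -108 (M = ((6 - 2)*(1 + (6 - 2)) - 2)*(-6) = (4*(1 + 4) - 2)*(-6) = (4*5 - 2)*(-6) = (20 - 2)*(-6) = 18*(-6) = -108)
(r(-4) + M)*sqrt(16 + (1 + 4)*5) = (2 - 108)*sqrt(16 + (1 + 4)*5) = -106*sqrt(16 + 5*5) = -106*sqrt(16 + 25) = -106*sqrt(41)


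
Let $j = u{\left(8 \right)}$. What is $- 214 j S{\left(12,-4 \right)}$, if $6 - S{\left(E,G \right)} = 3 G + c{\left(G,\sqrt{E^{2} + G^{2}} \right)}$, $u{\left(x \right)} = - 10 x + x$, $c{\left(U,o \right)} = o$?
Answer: $277344 - 61632 \sqrt{10} \approx 82447.0$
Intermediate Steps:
$u{\left(x \right)} = - 9 x$
$S{\left(E,G \right)} = 6 - \sqrt{E^{2} + G^{2}} - 3 G$ ($S{\left(E,G \right)} = 6 - \left(3 G + \sqrt{E^{2} + G^{2}}\right) = 6 - \left(\sqrt{E^{2} + G^{2}} + 3 G\right) = 6 - \sqrt{E^{2} + G^{2}} - 3 G$)
$j = -72$ ($j = \left(-9\right) 8 = -72$)
$- 214 j S{\left(12,-4 \right)} = \left(-214\right) \left(-72\right) \left(6 - \sqrt{12^{2} + \left(-4\right)^{2}} - -12\right) = 15408 \left(6 - \sqrt{144 + 16} + 12\right) = 15408 \left(6 - \sqrt{160} + 12\right) = 15408 \left(6 - 4 \sqrt{10} + 12\right) = 15408 \left(18 - 4 \sqrt{10}\right) = 277344 - 61632 \sqrt{10}$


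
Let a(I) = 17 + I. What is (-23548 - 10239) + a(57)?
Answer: -33713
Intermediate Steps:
(-23548 - 10239) + a(57) = (-23548 - 10239) + (17 + 57) = -33787 + 74 = -33713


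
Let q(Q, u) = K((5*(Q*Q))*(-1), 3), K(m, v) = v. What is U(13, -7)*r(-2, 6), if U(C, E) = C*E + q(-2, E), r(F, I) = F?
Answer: 176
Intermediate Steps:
q(Q, u) = 3
U(C, E) = 3 + C*E (U(C, E) = C*E + 3 = 3 + C*E)
U(13, -7)*r(-2, 6) = (3 + 13*(-7))*(-2) = (3 - 91)*(-2) = -88*(-2) = 176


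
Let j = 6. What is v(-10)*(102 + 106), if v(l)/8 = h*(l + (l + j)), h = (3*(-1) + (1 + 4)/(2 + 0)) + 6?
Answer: -128128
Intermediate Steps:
h = 11/2 (h = (-3 + 5/2) + 6 = -½ + 6 = 11/2 ≈ 5.5000)
v(l) = 264 + 88*l (v(l) = 8*(11*(l + (l + 6))/2) = 8*(11*(l + (6 + l))/2) = 8*(11*(6 + 2*l)/2) = 8*(33 + 11*l) = 264 + 88*l)
v(-10)*(102 + 106) = (264 + 88*(-10))*(102 + 106) = (264 - 880)*208 = -616*208 = -128128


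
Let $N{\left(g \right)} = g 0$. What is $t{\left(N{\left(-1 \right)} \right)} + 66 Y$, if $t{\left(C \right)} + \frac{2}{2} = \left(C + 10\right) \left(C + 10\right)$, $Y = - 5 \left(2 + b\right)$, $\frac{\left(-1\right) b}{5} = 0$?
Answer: $-561$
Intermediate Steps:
$N{\left(g \right)} = 0$
$b = 0$ ($b = \left(-5\right) 0 = 0$)
$Y = -10$ ($Y = - 5 \left(2 + 0\right) = \left(-5\right) 2 = -10$)
$t{\left(C \right)} = -1 + \left(10 + C\right)^{2}$ ($t{\left(C \right)} = -1 + \left(C + 10\right) \left(C + 10\right) = -1 + \left(10 + C\right) \left(10 + C\right) = -1 + \left(10 + C\right)^{2}$)
$t{\left(N{\left(-1 \right)} \right)} + 66 Y = \left(-1 + \left(10 + 0\right)^{2}\right) + 66 \left(-10\right) = \left(-1 + 10^{2}\right) - 660 = \left(-1 + 100\right) - 660 = 99 - 660 = -561$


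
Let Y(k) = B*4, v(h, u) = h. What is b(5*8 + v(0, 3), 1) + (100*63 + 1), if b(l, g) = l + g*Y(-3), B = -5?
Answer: 6321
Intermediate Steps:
Y(k) = -20 (Y(k) = -5*4 = -20)
b(l, g) = l - 20*g (b(l, g) = l + g*(-20) = l - 20*g)
b(5*8 + v(0, 3), 1) + (100*63 + 1) = ((5*8 + 0) - 20*1) + (100*63 + 1) = ((40 + 0) - 20) + (6300 + 1) = (40 - 20) + 6301 = 20 + 6301 = 6321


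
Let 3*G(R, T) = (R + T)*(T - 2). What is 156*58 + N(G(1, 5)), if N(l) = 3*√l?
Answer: 9048 + 3*√6 ≈ 9055.3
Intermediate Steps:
G(R, T) = (-2 + T)*(R + T)/3 (G(R, T) = ((R + T)*(T - 2))/3 = ((R + T)*(-2 + T))/3 = ((-2 + T)*(R + T))/3 = (-2 + T)*(R + T)/3)
156*58 + N(G(1, 5)) = 156*58 + 3*√(-⅔*1 - ⅔*5 + (⅓)*5² + (⅓)*1*5) = 9048 + 3*√(-⅔ - 10/3 + (⅓)*25 + 5/3) = 9048 + 3*√(-⅔ - 10/3 + 25/3 + 5/3) = 9048 + 3*√6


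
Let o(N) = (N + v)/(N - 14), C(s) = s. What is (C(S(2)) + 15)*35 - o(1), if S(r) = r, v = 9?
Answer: 7745/13 ≈ 595.77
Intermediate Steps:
o(N) = (9 + N)/(-14 + N) (o(N) = (N + 9)/(N - 14) = (9 + N)/(-14 + N))
(C(S(2)) + 15)*35 - o(1) = (2 + 15)*35 - (9 + 1)/(-14 + 1) = 17*35 - 10/(-13) = 595 - (-1)*10/13 = 595 - 1*(-10/13) = 595 + 10/13 = 7745/13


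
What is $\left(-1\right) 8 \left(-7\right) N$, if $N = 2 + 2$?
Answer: $224$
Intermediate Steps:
$N = 4$
$\left(-1\right) 8 \left(-7\right) N = \left(-1\right) 8 \left(-7\right) 4 = \left(-8\right) \left(-7\right) 4 = 56 \cdot 4 = 224$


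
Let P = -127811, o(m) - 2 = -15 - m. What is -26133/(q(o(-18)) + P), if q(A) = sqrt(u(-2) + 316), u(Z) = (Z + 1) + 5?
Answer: 3340084863/16335651401 + 209064*sqrt(5)/16335651401 ≈ 0.20449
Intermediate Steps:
u(Z) = 6 + Z (u(Z) = (1 + Z) + 5 = 6 + Z)
o(m) = -13 - m (o(m) = 2 + (-15 - m) = -13 - m)
q(A) = 8*sqrt(5) (q(A) = sqrt((6 - 2) + 316) = sqrt(4 + 316) = sqrt(320) = 8*sqrt(5))
-26133/(q(o(-18)) + P) = -26133/(8*sqrt(5) - 127811) = -26133/(-127811 + 8*sqrt(5))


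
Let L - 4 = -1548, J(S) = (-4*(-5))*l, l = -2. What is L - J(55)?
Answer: -1504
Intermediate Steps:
J(S) = -40 (J(S) = -4*(-5)*(-2) = 20*(-2) = -40)
L = -1544 (L = 4 - 1548 = -1544)
L - J(55) = -1544 - 1*(-40) = -1544 + 40 = -1504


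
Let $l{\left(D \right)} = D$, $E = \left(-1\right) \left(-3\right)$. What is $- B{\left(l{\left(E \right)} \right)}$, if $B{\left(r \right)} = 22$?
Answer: $-22$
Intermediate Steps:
$E = 3$
$- B{\left(l{\left(E \right)} \right)} = \left(-1\right) 22 = -22$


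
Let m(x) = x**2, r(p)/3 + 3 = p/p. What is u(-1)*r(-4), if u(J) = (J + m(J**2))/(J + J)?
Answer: 0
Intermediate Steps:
r(p) = -6 (r(p) = -9 + 3*(p/p) = -9 + 3*1 = -9 + 3 = -6)
u(J) = (J + J**4)/(2*J) (u(J) = (J + (J**2)**2)/(J + J) = (J + J**4)/((2*J)) = (J + J**4)*(1/(2*J)) = (J + J**4)/(2*J))
u(-1)*r(-4) = (1/2 + (1/2)*(-1)**3)*(-6) = (1/2 + (1/2)*(-1))*(-6) = (1/2 - 1/2)*(-6) = 0*(-6) = 0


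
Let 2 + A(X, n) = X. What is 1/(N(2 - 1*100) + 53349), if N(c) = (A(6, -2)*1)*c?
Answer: 1/52957 ≈ 1.8883e-5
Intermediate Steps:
A(X, n) = -2 + X
N(c) = 4*c (N(c) = ((-2 + 6)*1)*c = (4*1)*c = 4*c)
1/(N(2 - 1*100) + 53349) = 1/(4*(2 - 1*100) + 53349) = 1/(4*(2 - 100) + 53349) = 1/(4*(-98) + 53349) = 1/(-392 + 53349) = 1/52957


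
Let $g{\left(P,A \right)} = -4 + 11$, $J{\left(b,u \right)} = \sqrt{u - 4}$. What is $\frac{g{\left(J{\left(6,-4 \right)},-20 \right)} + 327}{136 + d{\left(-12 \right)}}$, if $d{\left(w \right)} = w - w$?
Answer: $\frac{167}{68} \approx 2.4559$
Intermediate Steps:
$J{\left(b,u \right)} = \sqrt{-4 + u}$
$g{\left(P,A \right)} = 7$
$d{\left(w \right)} = 0$
$\frac{g{\left(J{\left(6,-4 \right)},-20 \right)} + 327}{136 + d{\left(-12 \right)}} = \frac{7 + 327}{136 + 0} = \frac{334}{136} = 334 \cdot \frac{1}{136} = \frac{167}{68}$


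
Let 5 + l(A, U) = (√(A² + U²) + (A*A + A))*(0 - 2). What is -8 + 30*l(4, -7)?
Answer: -1358 - 60*√65 ≈ -1841.7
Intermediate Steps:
l(A, U) = -5 - 2*A - 2*A² - 2*√(A² + U²) (l(A, U) = -5 + (√(A² + U²) + (A*A + A))*(0 - 2) = -5 + (√(A² + U²) + (A² + A))*(-2) = -5 + (√(A² + U²) + (A + A²))*(-2) = -5 + (A + A² + √(A² + U²))*(-2) = -5 + (-2*A - 2*A² - 2*√(A² + U²)) = -5 - 2*A - 2*A² - 2*√(A² + U²))
-8 + 30*l(4, -7) = -8 + 30*(-5 - 2*4 - 2*4² - 2*√(4² + (-7)²)) = -8 + 30*(-5 - 8 - 2*16 - 2*√(16 + 49)) = -8 + 30*(-5 - 8 - 32 - 2*√65) = -8 + 30*(-45 - 2*√65) = -8 + (-1350 - 60*√65) = -1358 - 60*√65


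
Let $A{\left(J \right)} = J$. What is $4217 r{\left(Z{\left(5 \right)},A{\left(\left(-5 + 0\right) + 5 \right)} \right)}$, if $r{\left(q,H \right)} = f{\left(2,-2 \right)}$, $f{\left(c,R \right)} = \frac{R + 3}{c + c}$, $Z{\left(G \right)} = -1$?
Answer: $\frac{4217}{4} \approx 1054.3$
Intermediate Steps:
$f{\left(c,R \right)} = \frac{3 + R}{2 c}$
$r{\left(q,H \right)} = \frac{1}{4}$ ($r{\left(q,H \right)} = \frac{3 - 2}{2 \cdot 2} = \frac{1}{2} \cdot \frac{1}{2} \cdot 1 = \frac{1}{4}$)
$4217 r{\left(Z{\left(5 \right)},A{\left(\left(-5 + 0\right) + 5 \right)} \right)} = 4217 \cdot \frac{1}{4} = \frac{4217}{4}$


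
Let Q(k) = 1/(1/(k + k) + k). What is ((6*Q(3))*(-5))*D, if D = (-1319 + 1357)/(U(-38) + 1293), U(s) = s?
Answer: -72/251 ≈ -0.28685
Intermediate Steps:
Q(k) = 1/(k + 1/(2*k)) (Q(k) = 1/(1/(2*k) + k) = 1/(k + 1/(2*k)))
D = 38/1255 (D = (-1319 + 1357)/(-38 + 1293) = 38/1255 ≈ 0.030279)
((6*Q(3))*(-5))*D = ((6*(2*3/(1 + 2*3²)))*(-5))*(38/1255) = ((6*(2*3/(1 + 2*9)))*(-5))*(38/1255) = ((6*(2*3/(1 + 18)))*(-5))*(38/1255) = ((6*(2*3/19))*(-5))*(38/1255) = ((6*(2*3*(1/19)))*(-5))*(38/1255) = ((6*(6/19))*(-5))*(38/1255) = ((36/19)*(-5))*(38/1255) = -180/19*38/1255 = -72/251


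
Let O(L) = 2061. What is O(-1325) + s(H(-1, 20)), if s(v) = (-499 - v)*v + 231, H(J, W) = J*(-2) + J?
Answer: 1792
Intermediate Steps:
H(J, W) = -J (H(J, W) = -2*J + J = -J)
s(v) = 231 + v*(-499 - v) (s(v) = v*(-499 - v) + 231 = 231 + v*(-499 - v))
O(-1325) + s(H(-1, 20)) = 2061 + (231 - (-1*(-1))² - (-499)*(-1)) = 2061 + (231 - 1*1² - 499*1) = 2061 + (231 - 1*1 - 499) = 2061 + (231 - 1 - 499) = 2061 - 269 = 1792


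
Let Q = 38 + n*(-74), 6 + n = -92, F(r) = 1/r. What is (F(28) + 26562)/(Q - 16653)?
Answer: -743737/262164 ≈ -2.8369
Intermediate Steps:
n = -98 (n = -6 - 92 = -98)
Q = 7290 (Q = 38 - 98*(-74) = 38 + 7252 = 7290)
(F(28) + 26562)/(Q - 16653) = (1/28 + 26562)/(7290 - 16653) = (1/28 + 26562)/(-9363) = (743737/28)*(-1/9363) = -743737/262164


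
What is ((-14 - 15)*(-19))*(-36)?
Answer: -19836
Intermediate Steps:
((-14 - 15)*(-19))*(-36) = -29*(-19)*(-36) = 551*(-36) = -19836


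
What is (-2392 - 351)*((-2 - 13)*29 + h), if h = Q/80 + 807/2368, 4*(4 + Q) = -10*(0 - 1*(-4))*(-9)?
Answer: 14081566291/11840 ≈ 1.1893e+6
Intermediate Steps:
Q = 86 (Q = -4 + (-10*(0 - 1*(-4))*(-9))/4 = -4 + (-10*(0 + 4)*(-9))/4 = -4 + (-10*4*(-9))/4 = -4 + (-40*(-9))/4 = -4 + (¼)*360 = -4 + 90 = 86)
h = 16763/11840 (h = 86/80 + 807/2368 = 86*(1/80) + 807*(1/2368) = 43/40 + 807/2368 = 16763/11840 ≈ 1.4158)
(-2392 - 351)*((-2 - 13)*29 + h) = (-2392 - 351)*((-2 - 13)*29 + 16763/11840) = -2743*(-15*29 + 16763/11840) = -2743*(-435 + 16763/11840) = -2743*(-5133637/11840) = 14081566291/11840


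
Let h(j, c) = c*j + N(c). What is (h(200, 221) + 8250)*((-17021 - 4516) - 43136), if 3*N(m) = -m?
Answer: -10162003817/3 ≈ -3.3873e+9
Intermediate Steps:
N(m) = -m/3 (N(m) = (-m)/3 = -m/3)
h(j, c) = -c/3 + c*j (h(j, c) = c*j - c/3 = -c/3 + c*j)
(h(200, 221) + 8250)*((-17021 - 4516) - 43136) = (221*(-⅓ + 200) + 8250)*((-17021 - 4516) - 43136) = (221*(599/3) + 8250)*(-21537 - 43136) = (132379/3 + 8250)*(-64673) = (157129/3)*(-64673) = -10162003817/3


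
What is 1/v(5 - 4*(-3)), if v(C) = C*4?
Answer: 1/68 ≈ 0.014706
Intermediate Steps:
v(C) = 4*C
1/v(5 - 4*(-3)) = 1/(4*(5 - 4*(-3))) = 1/(4*(5 + 12)) = 1/(4*17) = 1/68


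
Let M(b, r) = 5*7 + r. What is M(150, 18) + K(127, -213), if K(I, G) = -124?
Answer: -71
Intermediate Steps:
M(b, r) = 35 + r
M(150, 18) + K(127, -213) = (35 + 18) - 124 = 53 - 124 = -71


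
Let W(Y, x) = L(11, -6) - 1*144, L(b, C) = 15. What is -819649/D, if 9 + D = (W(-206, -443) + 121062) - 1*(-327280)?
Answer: -819649/448204 ≈ -1.8287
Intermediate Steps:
W(Y, x) = -129 (W(Y, x) = 15 - 1*144 = 15 - 144 = -129)
D = 448204 (D = -9 + ((-129 + 121062) - 1*(-327280)) = -9 + (120933 + 327280) = -9 + 448213 = 448204)
-819649/D = -819649/448204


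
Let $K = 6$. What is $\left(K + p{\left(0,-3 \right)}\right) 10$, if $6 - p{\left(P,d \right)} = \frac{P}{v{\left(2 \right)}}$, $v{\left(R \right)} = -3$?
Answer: $120$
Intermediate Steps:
$p{\left(P,d \right)} = 6 + \frac{P}{3}$ ($p{\left(P,d \right)} = 6 - \frac{P}{-3} = 6 - P \left(- \frac{1}{3}\right) = 6 - - \frac{P}{3} = 6 + \frac{P}{3}$)
$\left(K + p{\left(0,-3 \right)}\right) 10 = \left(6 + \left(6 + \frac{1}{3} \cdot 0\right)\right) 10 = \left(6 + \left(6 + 0\right)\right) 10 = \left(6 + 6\right) 10 = 12 \cdot 10 = 120$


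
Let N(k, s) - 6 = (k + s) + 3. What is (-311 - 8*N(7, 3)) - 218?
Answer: -681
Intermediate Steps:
N(k, s) = 9 + k + s (N(k, s) = 6 + ((k + s) + 3) = 6 + (3 + k + s) = 9 + k + s)
(-311 - 8*N(7, 3)) - 218 = (-311 - 8*(9 + 7 + 3)) - 218 = (-311 - 8*19) - 218 = (-311 - 152) - 218 = -463 - 218 = -681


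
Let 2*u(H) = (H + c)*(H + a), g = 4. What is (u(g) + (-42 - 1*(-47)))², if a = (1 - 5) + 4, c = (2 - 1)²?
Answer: 225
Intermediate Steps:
c = 1 (c = 1² = 1)
a = 0 (a = -4 + 4 = 0)
u(H) = H*(1 + H)/2 (u(H) = ((H + 1)*(H + 0))/2 = ((1 + H)*H)/2 = (H*(1 + H))/2 = H*(1 + H)/2)
(u(g) + (-42 - 1*(-47)))² = ((½)*4*(1 + 4) + (-42 - 1*(-47)))² = ((½)*4*5 + (-42 + 47))² = (10 + 5)² = 15² = 225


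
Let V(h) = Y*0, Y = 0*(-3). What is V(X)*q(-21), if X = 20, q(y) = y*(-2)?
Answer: 0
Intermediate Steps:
q(y) = -2*y
Y = 0
V(h) = 0 (V(h) = 0*0 = 0)
V(X)*q(-21) = 0*(-2*(-21)) = 0*42 = 0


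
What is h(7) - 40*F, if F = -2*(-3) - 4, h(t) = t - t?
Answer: -80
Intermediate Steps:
h(t) = 0
F = 2 (F = 6 - 4 = 2)
h(7) - 40*F = 0 - 40*2 = 0 - 80 = -80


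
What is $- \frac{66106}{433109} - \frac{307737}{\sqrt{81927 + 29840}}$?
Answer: $- \frac{66106}{433109} - \frac{307737 \sqrt{111767}}{111767} \approx -920.65$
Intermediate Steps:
$- \frac{66106}{433109} - \frac{307737}{\sqrt{81927 + 29840}} = \left(-66106\right) \frac{1}{433109} - \frac{307737}{\sqrt{111767}} = - \frac{66106}{433109} - 307737 \frac{\sqrt{111767}}{111767} = - \frac{66106}{433109} - \frac{307737 \sqrt{111767}}{111767}$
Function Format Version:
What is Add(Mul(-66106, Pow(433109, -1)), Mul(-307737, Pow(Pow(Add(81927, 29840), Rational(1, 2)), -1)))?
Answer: Add(Rational(-66106, 433109), Mul(Rational(-307737, 111767), Pow(111767, Rational(1, 2)))) ≈ -920.65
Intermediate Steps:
Add(Mul(-66106, Pow(433109, -1)), Mul(-307737, Pow(Pow(Add(81927, 29840), Rational(1, 2)), -1))) = Add(Mul(-66106, Rational(1, 433109)), Mul(-307737, Pow(Pow(111767, Rational(1, 2)), -1))) = Add(Rational(-66106, 433109), Mul(-307737, Mul(Rational(1, 111767), Pow(111767, Rational(1, 2))))) = Add(Rational(-66106, 433109), Mul(Rational(-307737, 111767), Pow(111767, Rational(1, 2))))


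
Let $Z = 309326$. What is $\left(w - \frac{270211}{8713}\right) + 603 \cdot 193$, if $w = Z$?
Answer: $\frac{3708897454}{8713} \approx 4.2567 \cdot 10^{5}$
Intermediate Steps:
$w = 309326$
$\left(w - \frac{270211}{8713}\right) + 603 \cdot 193 = \left(309326 - \frac{270211}{8713}\right) + 603 \cdot 193 = \left(309326 - \frac{270211}{8713}\right) + 116379 = \frac{2694887227}{8713} + 116379 = \frac{3708897454}{8713}$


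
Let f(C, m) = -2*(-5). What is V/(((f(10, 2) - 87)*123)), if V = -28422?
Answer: 9474/3157 ≈ 3.0009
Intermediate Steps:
f(C, m) = 10
V/(((f(10, 2) - 87)*123)) = -28422*1/(123*(10 - 87)) = -28422/((-77*123)) = -28422/(-9471) = -28422*(-1/9471) = 9474/3157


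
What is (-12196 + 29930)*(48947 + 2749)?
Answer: 916776864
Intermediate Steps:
(-12196 + 29930)*(48947 + 2749) = 17734*51696 = 916776864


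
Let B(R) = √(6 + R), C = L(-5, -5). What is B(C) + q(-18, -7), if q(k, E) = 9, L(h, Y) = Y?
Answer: 10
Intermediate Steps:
C = -5
B(C) + q(-18, -7) = √(6 - 5) + 9 = √1 + 9 = 1 + 9 = 10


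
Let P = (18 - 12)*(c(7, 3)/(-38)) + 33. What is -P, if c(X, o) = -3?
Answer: -636/19 ≈ -33.474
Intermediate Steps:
P = 636/19 (P = (18 - 12)*(-3/(-38)) + 33 = 6*(-3*(-1/38)) + 33 = 6*(3/38) + 33 = 9/19 + 33 = 636/19 ≈ 33.474)
-P = -1*636/19 = -636/19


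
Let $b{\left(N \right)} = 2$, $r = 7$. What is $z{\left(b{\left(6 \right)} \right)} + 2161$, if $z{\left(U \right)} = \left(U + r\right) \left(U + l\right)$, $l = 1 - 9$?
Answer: $2107$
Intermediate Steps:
$l = -8$ ($l = 1 - 9 = -8$)
$z{\left(U \right)} = \left(-8 + U\right) \left(7 + U\right)$ ($z{\left(U \right)} = \left(U + 7\right) \left(U - 8\right) = \left(7 + U\right) \left(-8 + U\right) = \left(-8 + U\right) \left(7 + U\right)$)
$z{\left(b{\left(6 \right)} \right)} + 2161 = \left(-56 + 2^{2} - 2\right) + 2161 = \left(-56 + 4 - 2\right) + 2161 = -54 + 2161 = 2107$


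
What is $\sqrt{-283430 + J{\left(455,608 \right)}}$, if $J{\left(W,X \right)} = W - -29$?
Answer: $i \sqrt{282946} \approx 531.93 i$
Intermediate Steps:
$J{\left(W,X \right)} = 29 + W$ ($J{\left(W,X \right)} = W + 29 = 29 + W$)
$\sqrt{-283430 + J{\left(455,608 \right)}} = \sqrt{-283430 + \left(29 + 455\right)} = \sqrt{-283430 + 484} = \sqrt{-282946} = i \sqrt{282946}$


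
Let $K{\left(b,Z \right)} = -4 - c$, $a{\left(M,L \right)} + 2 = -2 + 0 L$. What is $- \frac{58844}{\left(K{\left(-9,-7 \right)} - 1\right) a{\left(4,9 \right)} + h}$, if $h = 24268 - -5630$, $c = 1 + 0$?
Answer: $- \frac{29422}{14961} \approx -1.9666$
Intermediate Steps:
$c = 1$
$a{\left(M,L \right)} = -4$ ($a{\left(M,L \right)} = -2 - \left(2 + 0 L\right) = -2 + \left(-2 + 0\right) = -2 - 2 = -4$)
$K{\left(b,Z \right)} = -5$ ($K{\left(b,Z \right)} = -4 - 1 = -5$)
$h = 29898$ ($h = 24268 + 5630 = 29898$)
$- \frac{58844}{\left(K{\left(-9,-7 \right)} - 1\right) a{\left(4,9 \right)} + h} = - \frac{58844}{\left(-5 - 1\right) \left(-4\right) + 29898} = - \frac{58844}{\left(-6\right) \left(-4\right) + 29898} = - \frac{58844}{24 + 29898} = - \frac{58844}{29922} = \left(-58844\right) \frac{1}{29922} = - \frac{29422}{14961}$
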